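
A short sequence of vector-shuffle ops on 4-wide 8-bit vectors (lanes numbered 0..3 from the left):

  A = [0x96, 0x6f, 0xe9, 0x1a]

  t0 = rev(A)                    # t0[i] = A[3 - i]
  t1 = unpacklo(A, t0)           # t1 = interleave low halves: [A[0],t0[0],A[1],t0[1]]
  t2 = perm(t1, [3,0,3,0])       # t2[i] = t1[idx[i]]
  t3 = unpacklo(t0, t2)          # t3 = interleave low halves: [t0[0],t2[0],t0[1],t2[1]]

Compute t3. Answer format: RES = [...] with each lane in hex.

RES = [ 0x1a  0xe9  0xe9  0x96 ]

→ t0 |1a|e9|6f|96|
→ t1 |96|1a|6f|e9|
→ t2 |e9|96|e9|96|
→ t3 |1a|e9|e9|96|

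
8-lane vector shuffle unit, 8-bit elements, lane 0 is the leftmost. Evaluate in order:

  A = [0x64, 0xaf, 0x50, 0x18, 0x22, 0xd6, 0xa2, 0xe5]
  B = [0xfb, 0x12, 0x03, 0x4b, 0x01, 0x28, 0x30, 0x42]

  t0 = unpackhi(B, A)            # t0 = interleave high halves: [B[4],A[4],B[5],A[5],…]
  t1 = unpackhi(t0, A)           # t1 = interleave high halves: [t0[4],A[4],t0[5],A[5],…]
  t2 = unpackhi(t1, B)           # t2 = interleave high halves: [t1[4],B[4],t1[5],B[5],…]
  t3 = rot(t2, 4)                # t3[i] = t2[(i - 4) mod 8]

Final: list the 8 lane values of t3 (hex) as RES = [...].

RES = [ 0xe5  0x30  0xe5  0x42  0x42  0x01  0xa2  0x28 ]

→ t0 |01|22|28|d6|30|a2|42|e5|
→ t1 |30|22|a2|d6|42|a2|e5|e5|
→ t2 |42|01|a2|28|e5|30|e5|42|
→ t3 |e5|30|e5|42|42|01|a2|28|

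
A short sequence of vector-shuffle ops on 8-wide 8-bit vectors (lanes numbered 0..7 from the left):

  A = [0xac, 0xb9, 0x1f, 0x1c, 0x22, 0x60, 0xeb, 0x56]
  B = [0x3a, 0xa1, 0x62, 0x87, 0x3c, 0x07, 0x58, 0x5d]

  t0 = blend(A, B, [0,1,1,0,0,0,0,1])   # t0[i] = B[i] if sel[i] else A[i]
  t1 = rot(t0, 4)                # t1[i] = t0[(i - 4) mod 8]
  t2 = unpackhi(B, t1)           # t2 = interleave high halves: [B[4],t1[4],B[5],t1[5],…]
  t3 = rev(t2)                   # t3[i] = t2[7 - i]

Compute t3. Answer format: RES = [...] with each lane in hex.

t0 = [0xac, 0xa1, 0x62, 0x1c, 0x22, 0x60, 0xeb, 0x5d]
t1 = [0x22, 0x60, 0xeb, 0x5d, 0xac, 0xa1, 0x62, 0x1c]
t2 = [0x3c, 0xac, 0x07, 0xa1, 0x58, 0x62, 0x5d, 0x1c]
t3 = [0x1c, 0x5d, 0x62, 0x58, 0xa1, 0x07, 0xac, 0x3c]

RES = [ 0x1c  0x5d  0x62  0x58  0xa1  0x07  0xac  0x3c ]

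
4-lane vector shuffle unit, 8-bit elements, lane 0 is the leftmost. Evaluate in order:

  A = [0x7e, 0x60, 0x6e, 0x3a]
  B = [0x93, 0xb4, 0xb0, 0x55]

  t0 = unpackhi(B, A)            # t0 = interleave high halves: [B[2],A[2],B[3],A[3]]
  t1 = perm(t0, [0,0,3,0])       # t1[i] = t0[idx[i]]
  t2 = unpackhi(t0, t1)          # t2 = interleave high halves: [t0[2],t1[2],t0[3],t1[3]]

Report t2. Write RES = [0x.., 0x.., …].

→ t0 |b0|6e|55|3a|
→ t1 |b0|b0|3a|b0|
→ t2 |55|3a|3a|b0|

RES = [0x55, 0x3a, 0x3a, 0xb0]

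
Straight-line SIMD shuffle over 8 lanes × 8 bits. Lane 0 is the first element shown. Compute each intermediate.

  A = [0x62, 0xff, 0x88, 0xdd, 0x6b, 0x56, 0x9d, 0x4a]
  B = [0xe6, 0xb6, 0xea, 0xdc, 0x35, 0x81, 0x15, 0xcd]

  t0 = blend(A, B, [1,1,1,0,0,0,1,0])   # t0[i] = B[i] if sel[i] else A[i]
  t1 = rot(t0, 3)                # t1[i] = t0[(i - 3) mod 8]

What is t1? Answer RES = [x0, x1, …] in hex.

  t0: e6 b6 ea dd 6b 56 15 4a
  t1: 56 15 4a e6 b6 ea dd 6b

RES = [ 0x56  0x15  0x4a  0xe6  0xb6  0xea  0xdd  0x6b ]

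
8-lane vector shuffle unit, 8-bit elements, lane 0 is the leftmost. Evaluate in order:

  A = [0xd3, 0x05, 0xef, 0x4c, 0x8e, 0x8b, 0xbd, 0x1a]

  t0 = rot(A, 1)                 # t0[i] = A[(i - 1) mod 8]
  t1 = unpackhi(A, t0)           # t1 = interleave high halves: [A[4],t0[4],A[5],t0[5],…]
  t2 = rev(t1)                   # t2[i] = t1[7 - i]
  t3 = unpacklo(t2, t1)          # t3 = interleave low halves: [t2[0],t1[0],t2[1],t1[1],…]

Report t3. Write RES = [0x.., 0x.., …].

RES = [ 0xbd  0x8e  0x1a  0x4c  0x8b  0x8b  0xbd  0x8e ]

→ t0 |1a|d3|05|ef|4c|8e|8b|bd|
→ t1 |8e|4c|8b|8e|bd|8b|1a|bd|
→ t2 |bd|1a|8b|bd|8e|8b|4c|8e|
→ t3 |bd|8e|1a|4c|8b|8b|bd|8e|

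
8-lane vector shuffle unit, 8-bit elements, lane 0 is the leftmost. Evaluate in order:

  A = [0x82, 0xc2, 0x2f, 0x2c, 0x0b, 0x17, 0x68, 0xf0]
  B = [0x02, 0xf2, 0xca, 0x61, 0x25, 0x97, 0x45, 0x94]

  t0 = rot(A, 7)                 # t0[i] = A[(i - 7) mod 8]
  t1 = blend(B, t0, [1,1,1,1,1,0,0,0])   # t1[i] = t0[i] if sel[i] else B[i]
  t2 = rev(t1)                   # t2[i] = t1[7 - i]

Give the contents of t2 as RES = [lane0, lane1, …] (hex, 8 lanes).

t0 = [0xc2, 0x2f, 0x2c, 0x0b, 0x17, 0x68, 0xf0, 0x82]
t1 = [0xc2, 0x2f, 0x2c, 0x0b, 0x17, 0x97, 0x45, 0x94]
t2 = [0x94, 0x45, 0x97, 0x17, 0x0b, 0x2c, 0x2f, 0xc2]

RES = [0x94, 0x45, 0x97, 0x17, 0x0b, 0x2c, 0x2f, 0xc2]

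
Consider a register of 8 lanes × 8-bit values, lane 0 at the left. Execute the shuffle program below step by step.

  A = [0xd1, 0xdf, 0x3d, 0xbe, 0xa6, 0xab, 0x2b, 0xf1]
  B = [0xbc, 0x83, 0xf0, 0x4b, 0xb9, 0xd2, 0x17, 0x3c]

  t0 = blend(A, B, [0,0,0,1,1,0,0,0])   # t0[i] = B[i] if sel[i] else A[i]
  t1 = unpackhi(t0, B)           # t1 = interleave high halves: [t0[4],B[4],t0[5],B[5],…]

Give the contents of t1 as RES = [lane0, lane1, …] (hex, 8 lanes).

t0 = [0xd1, 0xdf, 0x3d, 0x4b, 0xb9, 0xab, 0x2b, 0xf1]
t1 = [0xb9, 0xb9, 0xab, 0xd2, 0x2b, 0x17, 0xf1, 0x3c]

RES = [ 0xb9  0xb9  0xab  0xd2  0x2b  0x17  0xf1  0x3c ]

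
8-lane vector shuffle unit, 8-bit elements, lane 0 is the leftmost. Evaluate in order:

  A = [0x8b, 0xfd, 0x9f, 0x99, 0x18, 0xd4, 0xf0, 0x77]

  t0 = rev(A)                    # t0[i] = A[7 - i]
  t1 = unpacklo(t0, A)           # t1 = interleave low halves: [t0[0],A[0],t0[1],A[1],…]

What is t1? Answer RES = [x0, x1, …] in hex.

t0 = [0x77, 0xf0, 0xd4, 0x18, 0x99, 0x9f, 0xfd, 0x8b]
t1 = [0x77, 0x8b, 0xf0, 0xfd, 0xd4, 0x9f, 0x18, 0x99]

RES = [0x77, 0x8b, 0xf0, 0xfd, 0xd4, 0x9f, 0x18, 0x99]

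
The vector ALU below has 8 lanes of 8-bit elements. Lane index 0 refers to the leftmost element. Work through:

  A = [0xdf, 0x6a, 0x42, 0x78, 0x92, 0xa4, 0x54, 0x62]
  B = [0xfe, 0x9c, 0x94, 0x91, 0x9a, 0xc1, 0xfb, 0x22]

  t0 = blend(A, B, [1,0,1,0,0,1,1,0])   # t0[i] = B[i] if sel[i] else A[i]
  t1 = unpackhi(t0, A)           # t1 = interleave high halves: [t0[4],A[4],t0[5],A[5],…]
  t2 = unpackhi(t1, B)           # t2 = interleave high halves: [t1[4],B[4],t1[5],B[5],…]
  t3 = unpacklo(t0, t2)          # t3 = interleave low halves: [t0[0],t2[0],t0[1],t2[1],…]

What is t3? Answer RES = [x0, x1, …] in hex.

RES = [0xfe, 0xfb, 0x6a, 0x9a, 0x94, 0x54, 0x78, 0xc1]

→ t0 |fe|6a|94|78|92|c1|fb|62|
→ t1 |92|92|c1|a4|fb|54|62|62|
→ t2 |fb|9a|54|c1|62|fb|62|22|
→ t3 |fe|fb|6a|9a|94|54|78|c1|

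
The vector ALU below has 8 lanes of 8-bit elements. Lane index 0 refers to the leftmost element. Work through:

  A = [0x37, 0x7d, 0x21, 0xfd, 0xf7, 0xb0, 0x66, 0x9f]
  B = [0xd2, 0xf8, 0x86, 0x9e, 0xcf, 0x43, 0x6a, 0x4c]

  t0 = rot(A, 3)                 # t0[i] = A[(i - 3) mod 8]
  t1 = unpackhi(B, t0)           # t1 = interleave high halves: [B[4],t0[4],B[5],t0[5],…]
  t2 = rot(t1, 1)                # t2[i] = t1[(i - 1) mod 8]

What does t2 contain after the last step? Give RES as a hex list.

RES = [ 0xf7  0xcf  0x7d  0x43  0x21  0x6a  0xfd  0x4c ]

t0 = [0xb0, 0x66, 0x9f, 0x37, 0x7d, 0x21, 0xfd, 0xf7]
t1 = [0xcf, 0x7d, 0x43, 0x21, 0x6a, 0xfd, 0x4c, 0xf7]
t2 = [0xf7, 0xcf, 0x7d, 0x43, 0x21, 0x6a, 0xfd, 0x4c]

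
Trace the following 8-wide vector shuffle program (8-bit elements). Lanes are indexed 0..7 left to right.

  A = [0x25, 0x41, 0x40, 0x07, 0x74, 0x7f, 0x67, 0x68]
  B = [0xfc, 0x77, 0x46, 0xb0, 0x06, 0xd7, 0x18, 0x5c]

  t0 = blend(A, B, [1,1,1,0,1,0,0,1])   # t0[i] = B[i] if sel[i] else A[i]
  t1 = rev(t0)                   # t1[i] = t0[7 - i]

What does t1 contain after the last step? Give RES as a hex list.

RES = [0x5c, 0x67, 0x7f, 0x06, 0x07, 0x46, 0x77, 0xfc]

t0 = [0xfc, 0x77, 0x46, 0x07, 0x06, 0x7f, 0x67, 0x5c]
t1 = [0x5c, 0x67, 0x7f, 0x06, 0x07, 0x46, 0x77, 0xfc]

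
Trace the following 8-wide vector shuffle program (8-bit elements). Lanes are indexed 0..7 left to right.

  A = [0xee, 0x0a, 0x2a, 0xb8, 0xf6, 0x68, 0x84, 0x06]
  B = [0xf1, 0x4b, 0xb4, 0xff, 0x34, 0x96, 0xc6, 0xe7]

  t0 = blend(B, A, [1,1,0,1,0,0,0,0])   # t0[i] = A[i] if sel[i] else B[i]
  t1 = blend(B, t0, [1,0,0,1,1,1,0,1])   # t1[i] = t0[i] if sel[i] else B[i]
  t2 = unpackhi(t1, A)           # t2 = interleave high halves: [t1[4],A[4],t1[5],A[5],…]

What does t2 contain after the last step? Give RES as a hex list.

→ t0 |ee|0a|b4|b8|34|96|c6|e7|
→ t1 |ee|4b|b4|b8|34|96|c6|e7|
→ t2 |34|f6|96|68|c6|84|e7|06|

RES = [0x34, 0xf6, 0x96, 0x68, 0xc6, 0x84, 0xe7, 0x06]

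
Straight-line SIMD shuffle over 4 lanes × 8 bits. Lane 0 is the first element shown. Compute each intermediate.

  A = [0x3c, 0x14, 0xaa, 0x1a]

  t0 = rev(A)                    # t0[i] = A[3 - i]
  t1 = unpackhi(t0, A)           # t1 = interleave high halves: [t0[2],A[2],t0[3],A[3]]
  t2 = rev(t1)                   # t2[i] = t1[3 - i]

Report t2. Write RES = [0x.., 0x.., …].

RES = [ 0x1a  0x3c  0xaa  0x14 ]

→ t0 |1a|aa|14|3c|
→ t1 |14|aa|3c|1a|
→ t2 |1a|3c|aa|14|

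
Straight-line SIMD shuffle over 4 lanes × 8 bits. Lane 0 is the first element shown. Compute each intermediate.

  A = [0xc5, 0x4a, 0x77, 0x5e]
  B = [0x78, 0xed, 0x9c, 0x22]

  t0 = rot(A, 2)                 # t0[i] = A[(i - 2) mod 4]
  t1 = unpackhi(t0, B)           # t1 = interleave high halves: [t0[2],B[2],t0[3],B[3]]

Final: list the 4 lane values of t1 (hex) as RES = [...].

RES = [ 0xc5  0x9c  0x4a  0x22 ]

→ t0 |77|5e|c5|4a|
→ t1 |c5|9c|4a|22|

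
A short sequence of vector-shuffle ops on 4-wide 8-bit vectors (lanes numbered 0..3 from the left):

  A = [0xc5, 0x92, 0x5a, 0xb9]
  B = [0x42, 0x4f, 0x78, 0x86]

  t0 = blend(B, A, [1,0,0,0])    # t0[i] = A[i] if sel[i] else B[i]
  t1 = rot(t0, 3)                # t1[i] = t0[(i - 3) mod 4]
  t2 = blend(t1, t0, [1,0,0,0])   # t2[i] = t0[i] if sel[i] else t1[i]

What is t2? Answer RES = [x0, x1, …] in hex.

RES = [0xc5, 0x78, 0x86, 0xc5]

  t0: c5 4f 78 86
  t1: 4f 78 86 c5
  t2: c5 78 86 c5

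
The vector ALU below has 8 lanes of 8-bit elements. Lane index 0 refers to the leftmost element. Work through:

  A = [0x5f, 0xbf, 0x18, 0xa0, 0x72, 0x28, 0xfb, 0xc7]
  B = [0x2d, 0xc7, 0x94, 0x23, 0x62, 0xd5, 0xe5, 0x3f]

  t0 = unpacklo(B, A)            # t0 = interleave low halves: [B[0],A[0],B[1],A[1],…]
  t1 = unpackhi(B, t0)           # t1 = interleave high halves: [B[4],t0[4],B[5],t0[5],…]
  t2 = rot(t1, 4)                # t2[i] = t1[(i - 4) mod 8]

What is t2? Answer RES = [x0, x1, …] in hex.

RES = [ 0xe5  0x23  0x3f  0xa0  0x62  0x94  0xd5  0x18 ]

t0 = [0x2d, 0x5f, 0xc7, 0xbf, 0x94, 0x18, 0x23, 0xa0]
t1 = [0x62, 0x94, 0xd5, 0x18, 0xe5, 0x23, 0x3f, 0xa0]
t2 = [0xe5, 0x23, 0x3f, 0xa0, 0x62, 0x94, 0xd5, 0x18]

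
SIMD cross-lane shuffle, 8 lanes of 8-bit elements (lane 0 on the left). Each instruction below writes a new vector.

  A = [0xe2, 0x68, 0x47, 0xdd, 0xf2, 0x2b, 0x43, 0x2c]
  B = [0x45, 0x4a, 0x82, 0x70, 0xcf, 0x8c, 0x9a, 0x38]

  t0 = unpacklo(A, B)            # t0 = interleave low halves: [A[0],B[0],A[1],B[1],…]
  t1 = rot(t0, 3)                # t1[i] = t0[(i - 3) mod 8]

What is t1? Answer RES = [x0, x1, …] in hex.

RES = [ 0x82  0xdd  0x70  0xe2  0x45  0x68  0x4a  0x47 ]

→ t0 |e2|45|68|4a|47|82|dd|70|
→ t1 |82|dd|70|e2|45|68|4a|47|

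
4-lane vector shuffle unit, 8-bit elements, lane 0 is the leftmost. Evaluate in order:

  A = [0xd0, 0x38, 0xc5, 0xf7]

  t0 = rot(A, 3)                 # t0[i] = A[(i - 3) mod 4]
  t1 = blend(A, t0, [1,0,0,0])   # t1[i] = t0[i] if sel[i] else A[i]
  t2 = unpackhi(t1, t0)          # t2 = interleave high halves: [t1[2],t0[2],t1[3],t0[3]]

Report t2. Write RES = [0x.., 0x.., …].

RES = [0xc5, 0xf7, 0xf7, 0xd0]

→ t0 |38|c5|f7|d0|
→ t1 |38|38|c5|f7|
→ t2 |c5|f7|f7|d0|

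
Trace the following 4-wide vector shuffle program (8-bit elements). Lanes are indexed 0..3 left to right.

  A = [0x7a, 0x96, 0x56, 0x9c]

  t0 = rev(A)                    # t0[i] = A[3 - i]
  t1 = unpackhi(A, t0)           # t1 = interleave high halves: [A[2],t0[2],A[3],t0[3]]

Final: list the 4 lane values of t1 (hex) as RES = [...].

RES = [ 0x56  0x96  0x9c  0x7a ]

  t0: 9c 56 96 7a
  t1: 56 96 9c 7a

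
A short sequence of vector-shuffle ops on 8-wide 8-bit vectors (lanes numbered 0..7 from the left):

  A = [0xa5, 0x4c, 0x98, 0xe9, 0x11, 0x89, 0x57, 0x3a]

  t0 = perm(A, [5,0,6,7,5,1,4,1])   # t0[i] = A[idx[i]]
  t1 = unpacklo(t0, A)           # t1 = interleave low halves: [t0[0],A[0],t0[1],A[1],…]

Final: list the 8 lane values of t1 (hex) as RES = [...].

t0 = [0x89, 0xa5, 0x57, 0x3a, 0x89, 0x4c, 0x11, 0x4c]
t1 = [0x89, 0xa5, 0xa5, 0x4c, 0x57, 0x98, 0x3a, 0xe9]

RES = [0x89, 0xa5, 0xa5, 0x4c, 0x57, 0x98, 0x3a, 0xe9]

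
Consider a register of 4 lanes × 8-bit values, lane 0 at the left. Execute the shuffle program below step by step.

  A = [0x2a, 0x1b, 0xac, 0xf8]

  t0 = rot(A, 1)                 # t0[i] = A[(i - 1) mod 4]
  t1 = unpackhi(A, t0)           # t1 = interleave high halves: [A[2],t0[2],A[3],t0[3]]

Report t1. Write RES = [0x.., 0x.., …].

  t0: f8 2a 1b ac
  t1: ac 1b f8 ac

RES = [ 0xac  0x1b  0xf8  0xac ]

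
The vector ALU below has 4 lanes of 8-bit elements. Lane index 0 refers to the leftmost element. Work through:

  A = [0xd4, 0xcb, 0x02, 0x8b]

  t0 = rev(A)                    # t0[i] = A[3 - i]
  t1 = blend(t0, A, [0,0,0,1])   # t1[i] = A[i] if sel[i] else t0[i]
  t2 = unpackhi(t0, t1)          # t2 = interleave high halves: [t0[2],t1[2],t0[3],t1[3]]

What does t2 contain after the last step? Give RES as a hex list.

  t0: 8b 02 cb d4
  t1: 8b 02 cb 8b
  t2: cb cb d4 8b

RES = [0xcb, 0xcb, 0xd4, 0x8b]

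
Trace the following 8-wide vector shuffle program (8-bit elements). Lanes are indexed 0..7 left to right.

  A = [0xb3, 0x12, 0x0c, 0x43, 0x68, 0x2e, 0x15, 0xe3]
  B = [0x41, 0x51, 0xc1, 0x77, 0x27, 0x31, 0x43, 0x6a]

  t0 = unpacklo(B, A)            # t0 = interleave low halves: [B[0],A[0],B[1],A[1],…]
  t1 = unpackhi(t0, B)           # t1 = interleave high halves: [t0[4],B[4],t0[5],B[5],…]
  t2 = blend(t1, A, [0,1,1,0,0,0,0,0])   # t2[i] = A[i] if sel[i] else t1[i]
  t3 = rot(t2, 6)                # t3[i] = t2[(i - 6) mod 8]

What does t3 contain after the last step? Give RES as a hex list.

RES = [0x0c, 0x31, 0x77, 0x43, 0x43, 0x6a, 0xc1, 0x12]

→ t0 |41|b3|51|12|c1|0c|77|43|
→ t1 |c1|27|0c|31|77|43|43|6a|
→ t2 |c1|12|0c|31|77|43|43|6a|
→ t3 |0c|31|77|43|43|6a|c1|12|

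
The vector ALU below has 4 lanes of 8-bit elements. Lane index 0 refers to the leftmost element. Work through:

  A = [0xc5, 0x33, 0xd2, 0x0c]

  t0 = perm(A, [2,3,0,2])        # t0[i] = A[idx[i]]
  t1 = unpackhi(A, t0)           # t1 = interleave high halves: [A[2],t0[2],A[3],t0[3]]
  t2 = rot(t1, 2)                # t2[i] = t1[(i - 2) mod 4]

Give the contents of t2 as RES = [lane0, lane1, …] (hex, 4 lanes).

RES = [ 0x0c  0xd2  0xd2  0xc5 ]

→ t0 |d2|0c|c5|d2|
→ t1 |d2|c5|0c|d2|
→ t2 |0c|d2|d2|c5|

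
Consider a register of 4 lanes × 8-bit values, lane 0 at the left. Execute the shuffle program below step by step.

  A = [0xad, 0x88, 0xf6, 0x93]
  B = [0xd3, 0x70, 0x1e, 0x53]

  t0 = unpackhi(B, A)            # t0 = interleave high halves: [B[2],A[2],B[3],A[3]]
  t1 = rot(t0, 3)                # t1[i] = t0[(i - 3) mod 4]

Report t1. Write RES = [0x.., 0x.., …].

→ t0 |1e|f6|53|93|
→ t1 |f6|53|93|1e|

RES = [0xf6, 0x53, 0x93, 0x1e]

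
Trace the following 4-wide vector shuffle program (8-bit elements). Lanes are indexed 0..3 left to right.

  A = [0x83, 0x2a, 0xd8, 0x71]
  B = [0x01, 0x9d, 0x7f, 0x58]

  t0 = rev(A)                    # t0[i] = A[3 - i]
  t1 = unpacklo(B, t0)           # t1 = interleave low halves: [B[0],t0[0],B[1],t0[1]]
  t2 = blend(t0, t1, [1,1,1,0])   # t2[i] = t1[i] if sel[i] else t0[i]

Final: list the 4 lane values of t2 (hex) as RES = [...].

t0 = [0x71, 0xd8, 0x2a, 0x83]
t1 = [0x01, 0x71, 0x9d, 0xd8]
t2 = [0x01, 0x71, 0x9d, 0x83]

RES = [0x01, 0x71, 0x9d, 0x83]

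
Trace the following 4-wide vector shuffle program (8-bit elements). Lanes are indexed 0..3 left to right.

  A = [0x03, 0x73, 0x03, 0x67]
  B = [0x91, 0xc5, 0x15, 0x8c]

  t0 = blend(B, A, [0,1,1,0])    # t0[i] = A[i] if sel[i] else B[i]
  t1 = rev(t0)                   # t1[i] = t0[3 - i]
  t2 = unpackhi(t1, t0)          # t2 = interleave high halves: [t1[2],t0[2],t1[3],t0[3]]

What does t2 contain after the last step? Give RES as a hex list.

→ t0 |91|73|03|8c|
→ t1 |8c|03|73|91|
→ t2 |73|03|91|8c|

RES = [0x73, 0x03, 0x91, 0x8c]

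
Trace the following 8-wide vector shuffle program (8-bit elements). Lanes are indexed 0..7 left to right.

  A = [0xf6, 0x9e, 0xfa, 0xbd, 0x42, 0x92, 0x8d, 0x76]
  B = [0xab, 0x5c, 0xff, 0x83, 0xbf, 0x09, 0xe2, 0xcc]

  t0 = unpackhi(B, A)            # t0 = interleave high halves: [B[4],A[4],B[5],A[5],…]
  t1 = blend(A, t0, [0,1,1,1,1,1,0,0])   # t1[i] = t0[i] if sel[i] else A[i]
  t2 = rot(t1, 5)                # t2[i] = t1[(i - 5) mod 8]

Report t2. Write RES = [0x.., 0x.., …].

→ t0 |bf|42|09|92|e2|8d|cc|76|
→ t1 |f6|42|09|92|e2|8d|8d|76|
→ t2 |92|e2|8d|8d|76|f6|42|09|

RES = [0x92, 0xe2, 0x8d, 0x8d, 0x76, 0xf6, 0x42, 0x09]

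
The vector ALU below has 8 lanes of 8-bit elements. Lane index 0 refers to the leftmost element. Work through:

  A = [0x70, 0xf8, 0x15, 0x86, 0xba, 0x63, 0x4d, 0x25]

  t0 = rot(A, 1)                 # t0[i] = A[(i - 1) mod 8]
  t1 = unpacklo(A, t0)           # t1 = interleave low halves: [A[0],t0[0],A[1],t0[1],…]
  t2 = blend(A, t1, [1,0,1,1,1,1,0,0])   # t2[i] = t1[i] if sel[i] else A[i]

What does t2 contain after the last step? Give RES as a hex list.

RES = [0x70, 0xf8, 0xf8, 0x70, 0x15, 0xf8, 0x4d, 0x25]

→ t0 |25|70|f8|15|86|ba|63|4d|
→ t1 |70|25|f8|70|15|f8|86|15|
→ t2 |70|f8|f8|70|15|f8|4d|25|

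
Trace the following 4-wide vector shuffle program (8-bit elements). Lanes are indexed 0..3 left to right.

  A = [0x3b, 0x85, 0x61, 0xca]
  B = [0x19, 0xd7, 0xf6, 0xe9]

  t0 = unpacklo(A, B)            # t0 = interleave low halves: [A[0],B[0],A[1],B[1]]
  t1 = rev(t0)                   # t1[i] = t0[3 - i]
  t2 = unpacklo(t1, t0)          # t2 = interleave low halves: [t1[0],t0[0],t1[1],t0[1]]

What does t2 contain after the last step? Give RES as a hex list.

→ t0 |3b|19|85|d7|
→ t1 |d7|85|19|3b|
→ t2 |d7|3b|85|19|

RES = [0xd7, 0x3b, 0x85, 0x19]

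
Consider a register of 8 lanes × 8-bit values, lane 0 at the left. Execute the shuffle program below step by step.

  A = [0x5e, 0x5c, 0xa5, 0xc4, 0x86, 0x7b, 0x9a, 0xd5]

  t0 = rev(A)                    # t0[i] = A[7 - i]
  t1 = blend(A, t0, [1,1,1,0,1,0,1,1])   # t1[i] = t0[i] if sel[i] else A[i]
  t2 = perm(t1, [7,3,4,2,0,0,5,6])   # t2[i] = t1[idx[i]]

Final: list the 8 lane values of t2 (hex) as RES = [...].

RES = [ 0x5e  0xc4  0xc4  0x7b  0xd5  0xd5  0x7b  0x5c ]

t0 = [0xd5, 0x9a, 0x7b, 0x86, 0xc4, 0xa5, 0x5c, 0x5e]
t1 = [0xd5, 0x9a, 0x7b, 0xc4, 0xc4, 0x7b, 0x5c, 0x5e]
t2 = [0x5e, 0xc4, 0xc4, 0x7b, 0xd5, 0xd5, 0x7b, 0x5c]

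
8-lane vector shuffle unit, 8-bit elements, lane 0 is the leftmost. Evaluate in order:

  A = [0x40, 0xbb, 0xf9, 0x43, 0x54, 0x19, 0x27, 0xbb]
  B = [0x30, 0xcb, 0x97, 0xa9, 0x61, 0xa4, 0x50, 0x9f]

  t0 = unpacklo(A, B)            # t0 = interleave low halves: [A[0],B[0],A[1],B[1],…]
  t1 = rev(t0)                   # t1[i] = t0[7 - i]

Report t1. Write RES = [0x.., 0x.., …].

  t0: 40 30 bb cb f9 97 43 a9
  t1: a9 43 97 f9 cb bb 30 40

RES = [0xa9, 0x43, 0x97, 0xf9, 0xcb, 0xbb, 0x30, 0x40]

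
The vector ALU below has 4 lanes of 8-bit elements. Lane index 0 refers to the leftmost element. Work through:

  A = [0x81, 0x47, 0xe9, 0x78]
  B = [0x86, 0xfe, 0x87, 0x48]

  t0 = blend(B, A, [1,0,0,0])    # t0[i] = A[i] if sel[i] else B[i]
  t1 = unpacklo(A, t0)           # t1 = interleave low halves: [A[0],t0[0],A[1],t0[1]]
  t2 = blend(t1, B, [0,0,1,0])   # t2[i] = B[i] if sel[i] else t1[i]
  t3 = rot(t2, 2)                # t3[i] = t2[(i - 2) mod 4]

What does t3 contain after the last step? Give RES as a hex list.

t0 = [0x81, 0xfe, 0x87, 0x48]
t1 = [0x81, 0x81, 0x47, 0xfe]
t2 = [0x81, 0x81, 0x87, 0xfe]
t3 = [0x87, 0xfe, 0x81, 0x81]

RES = [0x87, 0xfe, 0x81, 0x81]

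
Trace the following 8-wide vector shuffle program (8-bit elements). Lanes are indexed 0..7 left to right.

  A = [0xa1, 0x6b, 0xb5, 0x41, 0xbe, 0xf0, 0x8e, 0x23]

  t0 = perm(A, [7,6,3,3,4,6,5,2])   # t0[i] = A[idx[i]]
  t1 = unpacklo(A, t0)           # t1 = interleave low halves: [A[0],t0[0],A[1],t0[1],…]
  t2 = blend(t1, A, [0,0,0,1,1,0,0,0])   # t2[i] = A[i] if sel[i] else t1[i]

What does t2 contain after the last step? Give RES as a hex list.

t0 = [0x23, 0x8e, 0x41, 0x41, 0xbe, 0x8e, 0xf0, 0xb5]
t1 = [0xa1, 0x23, 0x6b, 0x8e, 0xb5, 0x41, 0x41, 0x41]
t2 = [0xa1, 0x23, 0x6b, 0x41, 0xbe, 0x41, 0x41, 0x41]

RES = [0xa1, 0x23, 0x6b, 0x41, 0xbe, 0x41, 0x41, 0x41]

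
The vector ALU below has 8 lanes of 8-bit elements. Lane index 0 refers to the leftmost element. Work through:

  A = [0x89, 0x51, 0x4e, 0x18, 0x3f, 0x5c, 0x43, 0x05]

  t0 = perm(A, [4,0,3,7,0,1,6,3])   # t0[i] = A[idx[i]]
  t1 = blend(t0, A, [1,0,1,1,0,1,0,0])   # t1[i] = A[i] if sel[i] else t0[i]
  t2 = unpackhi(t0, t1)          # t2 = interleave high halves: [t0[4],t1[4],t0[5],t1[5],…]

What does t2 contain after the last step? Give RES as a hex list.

RES = [0x89, 0x89, 0x51, 0x5c, 0x43, 0x43, 0x18, 0x18]

→ t0 |3f|89|18|05|89|51|43|18|
→ t1 |89|89|4e|18|89|5c|43|18|
→ t2 |89|89|51|5c|43|43|18|18|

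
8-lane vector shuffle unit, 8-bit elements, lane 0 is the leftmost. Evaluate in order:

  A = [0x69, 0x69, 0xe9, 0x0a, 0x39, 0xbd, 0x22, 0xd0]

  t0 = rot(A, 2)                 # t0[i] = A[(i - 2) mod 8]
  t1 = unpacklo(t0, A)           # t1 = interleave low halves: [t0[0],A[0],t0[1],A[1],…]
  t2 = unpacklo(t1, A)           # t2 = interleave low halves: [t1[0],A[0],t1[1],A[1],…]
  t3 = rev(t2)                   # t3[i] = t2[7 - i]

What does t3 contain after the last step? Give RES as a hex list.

RES = [0x0a, 0x69, 0xe9, 0xd0, 0x69, 0x69, 0x69, 0x22]

t0 = [0x22, 0xd0, 0x69, 0x69, 0xe9, 0x0a, 0x39, 0xbd]
t1 = [0x22, 0x69, 0xd0, 0x69, 0x69, 0xe9, 0x69, 0x0a]
t2 = [0x22, 0x69, 0x69, 0x69, 0xd0, 0xe9, 0x69, 0x0a]
t3 = [0x0a, 0x69, 0xe9, 0xd0, 0x69, 0x69, 0x69, 0x22]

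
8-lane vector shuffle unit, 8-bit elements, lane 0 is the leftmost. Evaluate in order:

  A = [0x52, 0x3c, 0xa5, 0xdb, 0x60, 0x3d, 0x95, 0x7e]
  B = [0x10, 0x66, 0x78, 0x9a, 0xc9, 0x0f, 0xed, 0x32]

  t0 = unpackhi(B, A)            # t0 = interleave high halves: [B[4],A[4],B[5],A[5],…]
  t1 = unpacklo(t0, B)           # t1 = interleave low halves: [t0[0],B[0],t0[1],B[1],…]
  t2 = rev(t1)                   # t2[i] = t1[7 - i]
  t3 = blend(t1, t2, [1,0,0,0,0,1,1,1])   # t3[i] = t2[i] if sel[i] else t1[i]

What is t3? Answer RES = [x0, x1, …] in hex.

RES = [0x9a, 0x10, 0x60, 0x66, 0x0f, 0x60, 0x10, 0xc9]

→ t0 |c9|60|0f|3d|ed|95|32|7e|
→ t1 |c9|10|60|66|0f|78|3d|9a|
→ t2 |9a|3d|78|0f|66|60|10|c9|
→ t3 |9a|10|60|66|0f|60|10|c9|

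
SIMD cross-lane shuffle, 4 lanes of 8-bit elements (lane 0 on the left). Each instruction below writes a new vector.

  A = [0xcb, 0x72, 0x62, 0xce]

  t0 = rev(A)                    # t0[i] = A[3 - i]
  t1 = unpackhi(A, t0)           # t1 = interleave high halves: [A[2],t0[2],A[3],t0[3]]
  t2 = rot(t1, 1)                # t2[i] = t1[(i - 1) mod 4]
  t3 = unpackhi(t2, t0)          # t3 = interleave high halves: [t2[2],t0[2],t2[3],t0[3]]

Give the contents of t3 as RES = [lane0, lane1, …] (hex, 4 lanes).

t0 = [0xce, 0x62, 0x72, 0xcb]
t1 = [0x62, 0x72, 0xce, 0xcb]
t2 = [0xcb, 0x62, 0x72, 0xce]
t3 = [0x72, 0x72, 0xce, 0xcb]

RES = [0x72, 0x72, 0xce, 0xcb]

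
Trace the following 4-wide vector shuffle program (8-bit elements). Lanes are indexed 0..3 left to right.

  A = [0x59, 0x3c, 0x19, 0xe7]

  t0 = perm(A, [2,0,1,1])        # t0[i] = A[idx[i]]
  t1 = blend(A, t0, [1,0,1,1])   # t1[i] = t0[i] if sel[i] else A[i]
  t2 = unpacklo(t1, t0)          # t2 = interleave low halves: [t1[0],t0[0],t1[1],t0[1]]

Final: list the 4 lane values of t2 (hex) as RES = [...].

RES = [ 0x19  0x19  0x3c  0x59 ]

  t0: 19 59 3c 3c
  t1: 19 3c 3c 3c
  t2: 19 19 3c 59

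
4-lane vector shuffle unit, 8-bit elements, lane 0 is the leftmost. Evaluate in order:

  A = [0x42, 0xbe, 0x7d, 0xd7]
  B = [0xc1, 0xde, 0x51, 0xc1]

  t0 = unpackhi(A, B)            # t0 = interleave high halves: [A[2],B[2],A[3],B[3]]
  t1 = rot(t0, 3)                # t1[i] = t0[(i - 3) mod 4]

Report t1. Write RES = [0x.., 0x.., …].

RES = [0x51, 0xd7, 0xc1, 0x7d]

t0 = [0x7d, 0x51, 0xd7, 0xc1]
t1 = [0x51, 0xd7, 0xc1, 0x7d]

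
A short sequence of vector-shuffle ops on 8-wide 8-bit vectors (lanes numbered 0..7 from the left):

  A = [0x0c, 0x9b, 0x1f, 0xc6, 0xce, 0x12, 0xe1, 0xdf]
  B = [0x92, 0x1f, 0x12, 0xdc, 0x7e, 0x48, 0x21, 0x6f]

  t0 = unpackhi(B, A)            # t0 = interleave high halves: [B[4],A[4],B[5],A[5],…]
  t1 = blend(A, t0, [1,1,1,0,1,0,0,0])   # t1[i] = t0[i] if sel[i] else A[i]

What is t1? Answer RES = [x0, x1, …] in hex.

RES = [0x7e, 0xce, 0x48, 0xc6, 0x21, 0x12, 0xe1, 0xdf]

  t0: 7e ce 48 12 21 e1 6f df
  t1: 7e ce 48 c6 21 12 e1 df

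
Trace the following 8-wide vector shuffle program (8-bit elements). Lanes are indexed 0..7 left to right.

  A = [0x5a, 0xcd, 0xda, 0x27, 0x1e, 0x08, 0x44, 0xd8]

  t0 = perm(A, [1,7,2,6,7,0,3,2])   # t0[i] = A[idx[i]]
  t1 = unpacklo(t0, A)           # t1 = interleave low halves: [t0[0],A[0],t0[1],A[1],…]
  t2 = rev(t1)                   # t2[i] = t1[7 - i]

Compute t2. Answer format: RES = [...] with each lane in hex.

RES = [0x27, 0x44, 0xda, 0xda, 0xcd, 0xd8, 0x5a, 0xcd]

t0 = [0xcd, 0xd8, 0xda, 0x44, 0xd8, 0x5a, 0x27, 0xda]
t1 = [0xcd, 0x5a, 0xd8, 0xcd, 0xda, 0xda, 0x44, 0x27]
t2 = [0x27, 0x44, 0xda, 0xda, 0xcd, 0xd8, 0x5a, 0xcd]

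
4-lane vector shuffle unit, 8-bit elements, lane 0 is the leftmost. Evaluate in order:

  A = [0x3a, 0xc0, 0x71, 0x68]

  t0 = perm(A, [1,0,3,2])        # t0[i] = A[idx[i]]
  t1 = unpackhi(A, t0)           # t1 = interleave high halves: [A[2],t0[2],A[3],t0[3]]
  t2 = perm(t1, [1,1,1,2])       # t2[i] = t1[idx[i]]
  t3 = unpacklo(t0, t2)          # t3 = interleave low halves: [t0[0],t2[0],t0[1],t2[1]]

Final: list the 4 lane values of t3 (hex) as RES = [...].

RES = [ 0xc0  0x68  0x3a  0x68 ]

t0 = [0xc0, 0x3a, 0x68, 0x71]
t1 = [0x71, 0x68, 0x68, 0x71]
t2 = [0x68, 0x68, 0x68, 0x68]
t3 = [0xc0, 0x68, 0x3a, 0x68]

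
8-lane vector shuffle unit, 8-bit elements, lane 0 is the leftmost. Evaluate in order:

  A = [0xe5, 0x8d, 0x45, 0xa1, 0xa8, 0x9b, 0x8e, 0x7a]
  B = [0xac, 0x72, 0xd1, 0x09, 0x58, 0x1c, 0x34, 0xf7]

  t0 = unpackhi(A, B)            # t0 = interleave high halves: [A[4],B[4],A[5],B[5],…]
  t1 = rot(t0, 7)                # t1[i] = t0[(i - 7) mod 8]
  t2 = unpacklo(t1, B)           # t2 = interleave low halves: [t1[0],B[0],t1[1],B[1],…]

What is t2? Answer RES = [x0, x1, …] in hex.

RES = [ 0x58  0xac  0x9b  0x72  0x1c  0xd1  0x8e  0x09 ]

t0 = [0xa8, 0x58, 0x9b, 0x1c, 0x8e, 0x34, 0x7a, 0xf7]
t1 = [0x58, 0x9b, 0x1c, 0x8e, 0x34, 0x7a, 0xf7, 0xa8]
t2 = [0x58, 0xac, 0x9b, 0x72, 0x1c, 0xd1, 0x8e, 0x09]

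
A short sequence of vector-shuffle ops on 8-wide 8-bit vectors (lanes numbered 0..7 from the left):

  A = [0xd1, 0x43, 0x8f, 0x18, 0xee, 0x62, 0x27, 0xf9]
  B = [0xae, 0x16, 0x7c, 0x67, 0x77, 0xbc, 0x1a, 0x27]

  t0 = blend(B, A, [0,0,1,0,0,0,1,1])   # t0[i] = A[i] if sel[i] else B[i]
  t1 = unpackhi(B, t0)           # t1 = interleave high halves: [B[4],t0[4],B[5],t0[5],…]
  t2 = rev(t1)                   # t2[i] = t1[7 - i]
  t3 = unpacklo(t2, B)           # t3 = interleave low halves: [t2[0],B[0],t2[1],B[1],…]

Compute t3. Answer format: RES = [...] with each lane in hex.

RES = [0xf9, 0xae, 0x27, 0x16, 0x27, 0x7c, 0x1a, 0x67]

→ t0 |ae|16|8f|67|77|bc|27|f9|
→ t1 |77|77|bc|bc|1a|27|27|f9|
→ t2 |f9|27|27|1a|bc|bc|77|77|
→ t3 |f9|ae|27|16|27|7c|1a|67|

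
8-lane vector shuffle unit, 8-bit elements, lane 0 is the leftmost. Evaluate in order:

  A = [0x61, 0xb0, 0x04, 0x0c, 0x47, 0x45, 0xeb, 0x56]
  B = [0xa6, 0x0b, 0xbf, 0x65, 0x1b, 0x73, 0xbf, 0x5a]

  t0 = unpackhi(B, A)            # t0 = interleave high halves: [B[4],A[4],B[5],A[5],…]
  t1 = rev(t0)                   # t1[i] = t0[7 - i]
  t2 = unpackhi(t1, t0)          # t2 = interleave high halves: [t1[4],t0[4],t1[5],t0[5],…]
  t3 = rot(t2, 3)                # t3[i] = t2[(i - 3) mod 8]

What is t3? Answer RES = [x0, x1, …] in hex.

t0 = [0x1b, 0x47, 0x73, 0x45, 0xbf, 0xeb, 0x5a, 0x56]
t1 = [0x56, 0x5a, 0xeb, 0xbf, 0x45, 0x73, 0x47, 0x1b]
t2 = [0x45, 0xbf, 0x73, 0xeb, 0x47, 0x5a, 0x1b, 0x56]
t3 = [0x5a, 0x1b, 0x56, 0x45, 0xbf, 0x73, 0xeb, 0x47]

RES = [0x5a, 0x1b, 0x56, 0x45, 0xbf, 0x73, 0xeb, 0x47]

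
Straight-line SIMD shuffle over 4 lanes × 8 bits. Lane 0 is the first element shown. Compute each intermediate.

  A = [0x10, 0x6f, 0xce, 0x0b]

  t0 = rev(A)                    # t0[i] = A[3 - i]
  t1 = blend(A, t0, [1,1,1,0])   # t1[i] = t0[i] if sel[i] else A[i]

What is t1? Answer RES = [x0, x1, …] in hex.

RES = [0x0b, 0xce, 0x6f, 0x0b]

→ t0 |0b|ce|6f|10|
→ t1 |0b|ce|6f|0b|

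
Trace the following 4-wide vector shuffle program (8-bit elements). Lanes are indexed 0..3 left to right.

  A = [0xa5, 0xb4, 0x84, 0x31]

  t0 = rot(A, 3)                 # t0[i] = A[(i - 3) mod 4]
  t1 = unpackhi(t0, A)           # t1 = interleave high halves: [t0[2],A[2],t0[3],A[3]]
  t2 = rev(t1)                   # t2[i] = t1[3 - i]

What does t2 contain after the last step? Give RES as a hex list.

→ t0 |b4|84|31|a5|
→ t1 |31|84|a5|31|
→ t2 |31|a5|84|31|

RES = [0x31, 0xa5, 0x84, 0x31]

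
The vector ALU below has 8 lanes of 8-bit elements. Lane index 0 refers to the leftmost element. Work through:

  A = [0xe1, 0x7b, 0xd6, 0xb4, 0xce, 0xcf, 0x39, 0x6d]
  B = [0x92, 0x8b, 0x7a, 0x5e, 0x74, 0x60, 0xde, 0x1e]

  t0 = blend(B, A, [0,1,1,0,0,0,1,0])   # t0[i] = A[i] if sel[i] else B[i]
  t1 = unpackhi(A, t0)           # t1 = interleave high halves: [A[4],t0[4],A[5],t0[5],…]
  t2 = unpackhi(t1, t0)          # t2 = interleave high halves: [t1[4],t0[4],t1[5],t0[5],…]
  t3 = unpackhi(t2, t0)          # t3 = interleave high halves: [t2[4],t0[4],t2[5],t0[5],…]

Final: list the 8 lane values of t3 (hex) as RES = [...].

t0 = [0x92, 0x7b, 0xd6, 0x5e, 0x74, 0x60, 0x39, 0x1e]
t1 = [0xce, 0x74, 0xcf, 0x60, 0x39, 0x39, 0x6d, 0x1e]
t2 = [0x39, 0x74, 0x39, 0x60, 0x6d, 0x39, 0x1e, 0x1e]
t3 = [0x6d, 0x74, 0x39, 0x60, 0x1e, 0x39, 0x1e, 0x1e]

RES = [ 0x6d  0x74  0x39  0x60  0x1e  0x39  0x1e  0x1e ]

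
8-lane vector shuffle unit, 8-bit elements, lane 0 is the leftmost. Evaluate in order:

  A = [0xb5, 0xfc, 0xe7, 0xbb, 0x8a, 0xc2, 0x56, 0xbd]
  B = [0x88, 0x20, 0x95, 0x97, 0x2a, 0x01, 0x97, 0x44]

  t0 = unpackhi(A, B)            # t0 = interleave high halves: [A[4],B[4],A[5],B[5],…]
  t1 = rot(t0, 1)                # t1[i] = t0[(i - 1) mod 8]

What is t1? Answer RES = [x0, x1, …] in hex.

RES = [0x44, 0x8a, 0x2a, 0xc2, 0x01, 0x56, 0x97, 0xbd]

→ t0 |8a|2a|c2|01|56|97|bd|44|
→ t1 |44|8a|2a|c2|01|56|97|bd|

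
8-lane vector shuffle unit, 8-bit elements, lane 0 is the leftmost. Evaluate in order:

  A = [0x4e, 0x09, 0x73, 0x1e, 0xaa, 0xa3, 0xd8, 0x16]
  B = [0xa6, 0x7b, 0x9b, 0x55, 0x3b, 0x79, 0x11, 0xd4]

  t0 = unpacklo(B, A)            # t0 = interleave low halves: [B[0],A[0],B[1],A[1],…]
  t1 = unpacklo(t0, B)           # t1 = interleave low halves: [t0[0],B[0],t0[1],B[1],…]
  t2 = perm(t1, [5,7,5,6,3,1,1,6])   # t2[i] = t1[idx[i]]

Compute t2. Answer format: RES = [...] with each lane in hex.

RES = [ 0x9b  0x55  0x9b  0x09  0x7b  0xa6  0xa6  0x09 ]

t0 = [0xa6, 0x4e, 0x7b, 0x09, 0x9b, 0x73, 0x55, 0x1e]
t1 = [0xa6, 0xa6, 0x4e, 0x7b, 0x7b, 0x9b, 0x09, 0x55]
t2 = [0x9b, 0x55, 0x9b, 0x09, 0x7b, 0xa6, 0xa6, 0x09]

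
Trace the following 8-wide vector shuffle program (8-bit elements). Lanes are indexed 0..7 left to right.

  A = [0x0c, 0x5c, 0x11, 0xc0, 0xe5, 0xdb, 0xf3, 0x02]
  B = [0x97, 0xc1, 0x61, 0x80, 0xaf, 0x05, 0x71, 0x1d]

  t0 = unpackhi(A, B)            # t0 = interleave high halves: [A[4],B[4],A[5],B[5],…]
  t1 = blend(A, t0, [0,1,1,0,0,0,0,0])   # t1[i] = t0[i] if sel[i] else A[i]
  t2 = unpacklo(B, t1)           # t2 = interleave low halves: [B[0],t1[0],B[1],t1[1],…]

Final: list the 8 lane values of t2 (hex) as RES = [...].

t0 = [0xe5, 0xaf, 0xdb, 0x05, 0xf3, 0x71, 0x02, 0x1d]
t1 = [0x0c, 0xaf, 0xdb, 0xc0, 0xe5, 0xdb, 0xf3, 0x02]
t2 = [0x97, 0x0c, 0xc1, 0xaf, 0x61, 0xdb, 0x80, 0xc0]

RES = [ 0x97  0x0c  0xc1  0xaf  0x61  0xdb  0x80  0xc0 ]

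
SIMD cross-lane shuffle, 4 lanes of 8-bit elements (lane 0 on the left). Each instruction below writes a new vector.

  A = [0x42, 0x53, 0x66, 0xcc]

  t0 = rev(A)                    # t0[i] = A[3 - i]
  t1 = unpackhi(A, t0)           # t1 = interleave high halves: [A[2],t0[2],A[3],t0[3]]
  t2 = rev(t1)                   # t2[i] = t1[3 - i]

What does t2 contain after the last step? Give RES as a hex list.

→ t0 |cc|66|53|42|
→ t1 |66|53|cc|42|
→ t2 |42|cc|53|66|

RES = [ 0x42  0xcc  0x53  0x66 ]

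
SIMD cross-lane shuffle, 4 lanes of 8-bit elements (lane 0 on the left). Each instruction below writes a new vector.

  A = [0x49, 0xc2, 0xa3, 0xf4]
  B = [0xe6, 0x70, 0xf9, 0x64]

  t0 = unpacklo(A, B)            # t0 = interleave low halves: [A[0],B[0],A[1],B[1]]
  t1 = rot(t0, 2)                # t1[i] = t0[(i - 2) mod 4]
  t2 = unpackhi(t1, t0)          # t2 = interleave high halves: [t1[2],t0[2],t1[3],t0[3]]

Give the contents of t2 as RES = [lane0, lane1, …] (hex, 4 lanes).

RES = [ 0x49  0xc2  0xe6  0x70 ]

→ t0 |49|e6|c2|70|
→ t1 |c2|70|49|e6|
→ t2 |49|c2|e6|70|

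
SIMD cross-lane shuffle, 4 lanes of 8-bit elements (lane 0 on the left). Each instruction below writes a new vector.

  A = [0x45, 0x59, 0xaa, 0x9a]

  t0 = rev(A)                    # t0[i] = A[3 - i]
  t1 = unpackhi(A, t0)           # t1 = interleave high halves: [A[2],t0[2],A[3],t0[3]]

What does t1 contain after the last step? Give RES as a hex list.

→ t0 |9a|aa|59|45|
→ t1 |aa|59|9a|45|

RES = [0xaa, 0x59, 0x9a, 0x45]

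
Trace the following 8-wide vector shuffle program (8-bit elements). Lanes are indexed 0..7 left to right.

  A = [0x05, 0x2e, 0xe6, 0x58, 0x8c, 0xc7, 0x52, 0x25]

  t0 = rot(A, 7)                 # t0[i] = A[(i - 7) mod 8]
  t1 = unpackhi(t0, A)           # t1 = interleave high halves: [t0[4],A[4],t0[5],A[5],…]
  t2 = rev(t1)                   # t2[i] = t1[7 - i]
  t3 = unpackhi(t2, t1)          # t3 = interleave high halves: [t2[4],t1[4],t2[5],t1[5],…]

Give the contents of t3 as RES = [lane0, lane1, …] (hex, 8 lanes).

→ t0 |2e|e6|58|8c|c7|52|25|05|
→ t1 |c7|8c|52|c7|25|52|05|25|
→ t2 |25|05|52|25|c7|52|8c|c7|
→ t3 |c7|25|52|52|8c|05|c7|25|

RES = [ 0xc7  0x25  0x52  0x52  0x8c  0x05  0xc7  0x25 ]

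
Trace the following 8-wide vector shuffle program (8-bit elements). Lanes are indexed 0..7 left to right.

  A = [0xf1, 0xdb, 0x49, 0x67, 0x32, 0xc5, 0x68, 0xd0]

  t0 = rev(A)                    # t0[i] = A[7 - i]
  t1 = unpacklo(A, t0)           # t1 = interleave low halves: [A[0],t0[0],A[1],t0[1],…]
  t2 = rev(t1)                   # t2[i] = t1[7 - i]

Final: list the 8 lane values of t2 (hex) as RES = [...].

→ t0 |d0|68|c5|32|67|49|db|f1|
→ t1 |f1|d0|db|68|49|c5|67|32|
→ t2 |32|67|c5|49|68|db|d0|f1|

RES = [ 0x32  0x67  0xc5  0x49  0x68  0xdb  0xd0  0xf1 ]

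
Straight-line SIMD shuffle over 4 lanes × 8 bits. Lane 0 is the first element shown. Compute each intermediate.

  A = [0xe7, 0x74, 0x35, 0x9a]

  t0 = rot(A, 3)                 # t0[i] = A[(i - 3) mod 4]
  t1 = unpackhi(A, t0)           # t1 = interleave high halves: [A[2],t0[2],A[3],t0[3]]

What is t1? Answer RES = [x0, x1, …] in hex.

RES = [ 0x35  0x9a  0x9a  0xe7 ]

t0 = [0x74, 0x35, 0x9a, 0xe7]
t1 = [0x35, 0x9a, 0x9a, 0xe7]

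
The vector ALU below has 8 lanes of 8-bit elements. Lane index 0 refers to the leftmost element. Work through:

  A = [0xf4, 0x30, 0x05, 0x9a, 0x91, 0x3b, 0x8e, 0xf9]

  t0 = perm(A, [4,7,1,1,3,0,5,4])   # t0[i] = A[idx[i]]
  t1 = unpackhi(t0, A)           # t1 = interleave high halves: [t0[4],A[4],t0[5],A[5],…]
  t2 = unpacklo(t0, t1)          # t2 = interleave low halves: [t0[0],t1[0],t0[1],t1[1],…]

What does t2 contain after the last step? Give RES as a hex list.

  t0: 91 f9 30 30 9a f4 3b 91
  t1: 9a 91 f4 3b 3b 8e 91 f9
  t2: 91 9a f9 91 30 f4 30 3b

RES = [0x91, 0x9a, 0xf9, 0x91, 0x30, 0xf4, 0x30, 0x3b]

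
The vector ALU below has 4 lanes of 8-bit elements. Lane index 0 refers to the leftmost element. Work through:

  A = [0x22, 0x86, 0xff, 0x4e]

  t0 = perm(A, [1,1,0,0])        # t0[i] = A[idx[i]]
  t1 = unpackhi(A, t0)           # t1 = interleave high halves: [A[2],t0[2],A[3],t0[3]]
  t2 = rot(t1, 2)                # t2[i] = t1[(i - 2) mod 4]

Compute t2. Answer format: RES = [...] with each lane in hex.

RES = [0x4e, 0x22, 0xff, 0x22]

  t0: 86 86 22 22
  t1: ff 22 4e 22
  t2: 4e 22 ff 22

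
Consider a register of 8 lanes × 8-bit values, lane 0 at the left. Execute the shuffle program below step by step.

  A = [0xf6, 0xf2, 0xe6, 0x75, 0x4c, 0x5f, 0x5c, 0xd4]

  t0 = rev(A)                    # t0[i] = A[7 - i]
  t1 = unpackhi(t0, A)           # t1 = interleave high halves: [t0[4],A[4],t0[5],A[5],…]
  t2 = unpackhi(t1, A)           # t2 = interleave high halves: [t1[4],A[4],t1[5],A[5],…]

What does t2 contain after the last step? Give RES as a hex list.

t0 = [0xd4, 0x5c, 0x5f, 0x4c, 0x75, 0xe6, 0xf2, 0xf6]
t1 = [0x75, 0x4c, 0xe6, 0x5f, 0xf2, 0x5c, 0xf6, 0xd4]
t2 = [0xf2, 0x4c, 0x5c, 0x5f, 0xf6, 0x5c, 0xd4, 0xd4]

RES = [ 0xf2  0x4c  0x5c  0x5f  0xf6  0x5c  0xd4  0xd4 ]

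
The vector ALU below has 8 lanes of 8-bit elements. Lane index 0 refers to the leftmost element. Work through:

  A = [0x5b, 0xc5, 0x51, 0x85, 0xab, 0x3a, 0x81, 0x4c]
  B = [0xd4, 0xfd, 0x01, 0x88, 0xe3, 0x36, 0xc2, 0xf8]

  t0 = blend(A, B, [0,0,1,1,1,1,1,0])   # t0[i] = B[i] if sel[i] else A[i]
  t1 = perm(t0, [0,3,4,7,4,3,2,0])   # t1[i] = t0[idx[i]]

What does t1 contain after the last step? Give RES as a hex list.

RES = [0x5b, 0x88, 0xe3, 0x4c, 0xe3, 0x88, 0x01, 0x5b]

t0 = [0x5b, 0xc5, 0x01, 0x88, 0xe3, 0x36, 0xc2, 0x4c]
t1 = [0x5b, 0x88, 0xe3, 0x4c, 0xe3, 0x88, 0x01, 0x5b]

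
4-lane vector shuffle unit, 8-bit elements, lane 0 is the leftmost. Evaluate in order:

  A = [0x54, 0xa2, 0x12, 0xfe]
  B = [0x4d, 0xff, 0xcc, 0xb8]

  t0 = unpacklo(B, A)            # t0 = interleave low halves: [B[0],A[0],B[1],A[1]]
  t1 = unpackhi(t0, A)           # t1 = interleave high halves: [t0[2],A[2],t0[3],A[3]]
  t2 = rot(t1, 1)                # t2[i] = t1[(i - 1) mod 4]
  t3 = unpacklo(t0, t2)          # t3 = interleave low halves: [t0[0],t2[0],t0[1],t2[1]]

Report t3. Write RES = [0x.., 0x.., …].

t0 = [0x4d, 0x54, 0xff, 0xa2]
t1 = [0xff, 0x12, 0xa2, 0xfe]
t2 = [0xfe, 0xff, 0x12, 0xa2]
t3 = [0x4d, 0xfe, 0x54, 0xff]

RES = [0x4d, 0xfe, 0x54, 0xff]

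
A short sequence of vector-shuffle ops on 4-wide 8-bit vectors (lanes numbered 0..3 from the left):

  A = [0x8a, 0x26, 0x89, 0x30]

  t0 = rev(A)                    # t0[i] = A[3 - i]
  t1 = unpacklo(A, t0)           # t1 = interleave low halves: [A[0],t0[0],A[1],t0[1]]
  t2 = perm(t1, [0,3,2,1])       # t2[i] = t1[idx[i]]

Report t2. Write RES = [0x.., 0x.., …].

→ t0 |30|89|26|8a|
→ t1 |8a|30|26|89|
→ t2 |8a|89|26|30|

RES = [ 0x8a  0x89  0x26  0x30 ]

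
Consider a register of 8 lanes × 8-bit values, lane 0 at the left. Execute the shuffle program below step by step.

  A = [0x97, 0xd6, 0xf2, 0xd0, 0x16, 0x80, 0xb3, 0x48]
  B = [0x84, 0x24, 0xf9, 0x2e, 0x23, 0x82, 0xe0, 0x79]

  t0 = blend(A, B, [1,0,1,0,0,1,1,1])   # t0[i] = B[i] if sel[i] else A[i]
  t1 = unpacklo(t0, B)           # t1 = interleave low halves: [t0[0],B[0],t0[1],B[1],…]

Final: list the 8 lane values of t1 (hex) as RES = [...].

RES = [0x84, 0x84, 0xd6, 0x24, 0xf9, 0xf9, 0xd0, 0x2e]

→ t0 |84|d6|f9|d0|16|82|e0|79|
→ t1 |84|84|d6|24|f9|f9|d0|2e|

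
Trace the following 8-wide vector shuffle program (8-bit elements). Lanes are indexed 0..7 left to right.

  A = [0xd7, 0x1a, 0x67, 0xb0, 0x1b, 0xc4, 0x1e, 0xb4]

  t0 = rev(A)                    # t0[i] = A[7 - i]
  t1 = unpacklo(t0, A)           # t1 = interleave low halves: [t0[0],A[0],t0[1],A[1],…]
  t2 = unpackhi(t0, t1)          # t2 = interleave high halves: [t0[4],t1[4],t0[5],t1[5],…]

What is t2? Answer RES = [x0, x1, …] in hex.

t0 = [0xb4, 0x1e, 0xc4, 0x1b, 0xb0, 0x67, 0x1a, 0xd7]
t1 = [0xb4, 0xd7, 0x1e, 0x1a, 0xc4, 0x67, 0x1b, 0xb0]
t2 = [0xb0, 0xc4, 0x67, 0x67, 0x1a, 0x1b, 0xd7, 0xb0]

RES = [ 0xb0  0xc4  0x67  0x67  0x1a  0x1b  0xd7  0xb0 ]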